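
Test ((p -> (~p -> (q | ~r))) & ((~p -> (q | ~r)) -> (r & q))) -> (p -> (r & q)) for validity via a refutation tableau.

Valid

Assume the negation and expand:
Initial set: {F (((p -> (~p -> (q | ~r))) & ((~p -> (q | ~r)) -> (r & q))) -> (p -> (r & q)))}.
F (((p -> (~p -> (q | ~r))) & ((~p -> (q | ~r)) -> (r & q))) -> (p -> (r & q))): α-rule — add T ((p -> (~p -> (q | ~r))) & ((~p -> (q | ~r)) -> (r & q))), F (p -> (r & q)).
T ((p -> (~p -> (q | ~r))) & ((~p -> (q | ~r)) -> (r & q))): α-rule — add T (p -> (~p -> (q | ~r))), T ((~p -> (q | ~r)) -> (r & q)).
F (p -> (r & q)): α-rule — add T p, F (r & q).
T (p -> (~p -> (q | ~r))): β-rule — branch into F p  //  T (~p -> (q | ~r)).
  branch 1 (add F p):
    × closes — contains both p and ~p.
  branch 2 (add T (~p -> (q | ~r))):
    T ((~p -> (q | ~r)) -> (r & q)): β-rule — branch into F (~p -> (q | ~r))  //  T (r & q).
      branch 2.1 (add F (~p -> (q | ~r))):
        F (~p -> (q | ~r)): α-rule — add T ~p, F (q | ~r).
        × closes — contains both p and ~p.
      branch 2.2 (add T (r & q)):
        T (r & q): α-rule — add T r, T q.
        F (r & q): β-rule — branch into F r  //  F q.
          branch 2.2.1 (add F r):
            × closes — contains both r and ~r.
          branch 2.2.2 (add F q):
            × closes — contains both q and ~q.
All 4 branches close.
Every branch closed, so the negation is unsatisfiable and the formula is valid.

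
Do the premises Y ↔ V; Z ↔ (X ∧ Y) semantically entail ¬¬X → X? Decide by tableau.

Yes

Initial set: {(Y ↔ V); (Z ↔ (X ∧ Y)); ¬(¬¬X → X)}.
¬(¬¬X → X): α-rule — add ¬¬X, ¬X.
¬¬X: drop double negation, giving X.
× closes — contains both X and ¬X.
All 1 branch closes.
Every branch closed, so the premises entail the conclusion.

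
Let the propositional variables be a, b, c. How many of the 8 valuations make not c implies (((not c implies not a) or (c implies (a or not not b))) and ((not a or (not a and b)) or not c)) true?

8

Initial set: {(not c implies (((not c implies not a) or (c implies (a or not not b))) and ((not a or (not a and b)) or not c)))}.
(not c implies (((not c implies not a) or (c implies (a or not not b))) and ((not a or (not a and b)) or not c))): β-rule — branch into not not c  //  (((not c implies not a) or (c implies (a or not not b))) and ((not a or (not a and b)) or not c)).
  branch 1 (add not not c):
    ○ open, literals {c=true}.
  branch 2 (add (((not c implies not a) or (c implies (a or not not b))) and ((not a or (not a and b)) or not c))):
    (((not c implies not a) or (c implies (a or not not b))) and ((not a or (not a and b)) or not c)): α-rule — add ((not c implies not a) or (c implies (a or not not b))), ((not a or (not a and b)) or not c).
    ((not c implies not a) or (c implies (a or not not b))): β-rule — branch into (not c implies not a)  //  (c implies (a or not not b)).
      branch 2.1 (add (not c implies not a)):
        ((not a or (not a and b)) or not c): β-rule — branch into (not a or (not a and b))  //  not c.
          branch 2.1.1 (add (not a or (not a and b))):
            (not c implies not a): β-rule — branch into not not c  //  not a.
              branch 2.1.1.1 (add not not c):
                (not a or (not a and b)): β-rule — branch into not a  //  (not a and b).
                  branch 2.1.1.1.1 (add not a):
                    ○ open, literals {a=false, c=true}.
                  branch 2.1.1.1.2 (add (not a and b)):
                    (not a and b): α-rule — add not a, b.
                    ○ open, literals {a=false, b=true, c=true}.
              branch 2.1.1.2 (add not a):
                (not a or (not a and b)): β-rule — branch into not a  //  (not a and b).
                  branch 2.1.1.2.1 (add not a):
                    ○ open, literals {a=false}.
                  branch 2.1.1.2.2 (add (not a and b)):
                    (not a and b): α-rule — add not a, b.
                    ○ open, literals {a=false, b=true}.
          branch 2.1.2 (add not c):
            (not c implies not a): β-rule — branch into not not c  //  not a.
              branch 2.1.2.1 (add not not c):
                × closes — contains both c and not c.
              branch 2.1.2.2 (add not a):
                ○ open, literals {a=false, c=false}.
      branch 2.2 (add (c implies (a or not not b))):
        ((not a or (not a and b)) or not c): β-rule — branch into (not a or (not a and b))  //  not c.
          branch 2.2.1 (add (not a or (not a and b))):
            (c implies (a or not not b)): β-rule — branch into not c  //  (a or not not b).
              branch 2.2.1.1 (add not c):
                (not a or (not a and b)): β-rule — branch into not a  //  (not a and b).
                  branch 2.2.1.1.1 (add not a):
                    ○ open, literals {a=false, c=false}.
                  branch 2.2.1.1.2 (add (not a and b)):
                    (not a and b): α-rule — add not a, b.
                    ○ open, literals {a=false, b=true, c=false}.
              branch 2.2.1.2 (add (a or not not b)):
                (not a or (not a and b)): β-rule — branch into not a  //  (not a and b).
                  branch 2.2.1.2.1 (add not a):
                    (a or not not b): β-rule — branch into a  //  not not b.
                      branch 2.2.1.2.1.1 (add a):
                        × closes — contains both a and not a.
                      branch 2.2.1.2.1.2 (add not not b):
                        not not b: drop double negation, giving b.
                        ○ open, literals {a=false, b=true}.
                  branch 2.2.1.2.2 (add (not a and b)):
                    (not a and b): α-rule — add not a, b.
                    (a or not not b): β-rule — branch into a  //  not not b.
                      branch 2.2.1.2.2.1 (add a):
                        × closes — contains both a and not a.
                      branch 2.2.1.2.2.2 (add not not b):
                        not not b: drop double negation, giving b.
                        ○ open, literals {a=false, b=true}.
          branch 2.2.2 (add not c):
            (c implies (a or not not b)): β-rule — branch into not c  //  (a or not not b).
              branch 2.2.2.1 (add not c):
                ○ open, literals {c=false}.
              branch 2.2.2.2 (add (a or not not b)):
                (a or not not b): β-rule — branch into a  //  not not b.
                  branch 2.2.2.2.1 (add a):
                    ○ open, literals {a=true, c=false}.
                  branch 2.2.2.2.2 (add not not b):
                    not not b: drop double negation, giving b.
                    ○ open, literals {b=true, c=false}.
3 branches closed, 13 open.
Each open branch fixes some atoms; the unmentioned ones are free. Counting distinct full assignments: branch {c=true} (a, b) contributes 4 new; branch {a=false, c=true} (b) contributes 0 new; branch {a=false, b=true, c=true} (none free) contributes 0 new; branch {a=false} (b, c) contributes 2 new; branch {a=false, b=true} (c) contributes 0 new; branch {a=false, c=false} (b) contributes 0 new; branch {a=false, c=false} (b) contributes 0 new; branch {a=false, b=true, c=false} (none free) contributes 0 new; branch {a=false, b=true} (c) contributes 0 new; branch {a=false, b=true} (c) contributes 0 new; branch {c=false} (a, b) contributes 2 new; branch {a=true, c=false} (b) contributes 0 new; branch {b=true, c=false} (a) contributes 0 new. Total: 8.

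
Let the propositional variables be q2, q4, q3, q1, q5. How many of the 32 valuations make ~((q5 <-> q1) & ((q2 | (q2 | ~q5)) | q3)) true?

Initial set: {T ~((q5 <-> q1) & ((q2 | (q2 | ~q5)) | q3))}.
T ~((q5 <-> q1) & ((q2 | (q2 | ~q5)) | q3)): β-rule — branch into F (q5 <-> q1)  //  F ((q2 | (q2 | ~q5)) | q3).
  branch 1 (add F (q5 <-> q1)):
    F (q5 <-> q1): β-rule — branch into T q5, F q1  //  F q5, T q1.
      branch 1.1 (add T q5, F q1):
        ○ open, literals {q1=false, q5=true}.
      branch 1.2 (add F q5, T q1):
        ○ open, literals {q1=true, q5=false}.
  branch 2 (add F ((q2 | (q2 | ~q5)) | q3)):
    F ((q2 | (q2 | ~q5)) | q3): α-rule — add F (q2 | (q2 | ~q5)), F q3.
    F (q2 | (q2 | ~q5)): α-rule — add F q2, F (q2 | ~q5).
    F (q2 | ~q5): α-rule — add F q2, F ~q5.
    ○ open, literals {q2=false, q3=false, q5=true}.
0 branches closed, 3 open.
Each open branch fixes some atoms; the unmentioned ones are free. Counting distinct full assignments: branch {q1=false, q5=true} (q2, q4, q3) contributes 8 new; branch {q1=true, q5=false} (q2, q4, q3) contributes 8 new; branch {q2=false, q3=false, q5=true} (q4, q1) contributes 2 new. Total: 18.

18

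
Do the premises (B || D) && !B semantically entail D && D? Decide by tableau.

Initial set: {((B || D) && !B); !(D && D)}.
((B || D) && !B): α-rule — add (B || D), !B.
!(D && D): β-rule — branch into !D  //  !D.
  branch 1 (add !D):
    (B || D): β-rule — branch into B  //  D.
      branch 1.1 (add B):
        × closes — contains both B and !B.
      branch 1.2 (add D):
        × closes — contains both D and !D.
  branch 2 (add !D):
    (B || D): β-rule — branch into B  //  D.
      branch 2.1 (add B):
        × closes — contains both B and !B.
      branch 2.2 (add D):
        × closes — contains both D and !D.
All 4 branches close.
Every branch closed, so the premises entail the conclusion.

Yes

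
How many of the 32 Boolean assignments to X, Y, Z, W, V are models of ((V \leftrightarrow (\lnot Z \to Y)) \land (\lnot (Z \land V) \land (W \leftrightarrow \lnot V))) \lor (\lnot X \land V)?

Initial set: {(((V \leftrightarrow (\lnot Z \to Y)) \land (\lnot (Z \land V) \land (W \leftrightarrow \lnot V))) \lor (\lnot X \land V))}.
(((V \leftrightarrow (\lnot Z \to Y)) \land (\lnot (Z \land V) \land (W \leftrightarrow \lnot V))) \lor (\lnot X \land V)): β-rule — branch into ((V \leftrightarrow (\lnot Z \to Y)) \land (\lnot (Z \land V) \land (W \leftrightarrow \lnot V)))  //  (\lnot X \land V).
  branch 1 (add ((V \leftrightarrow (\lnot Z \to Y)) \land (\lnot (Z \land V) \land (W \leftrightarrow \lnot V)))):
    ((V \leftrightarrow (\lnot Z \to Y)) \land (\lnot (Z \land V) \land (W \leftrightarrow \lnot V))): α-rule — add (V \leftrightarrow (\lnot Z \to Y)), (\lnot (Z \land V) \land (W \leftrightarrow \lnot V)).
    (\lnot (Z \land V) \land (W \leftrightarrow \lnot V)): α-rule — add \lnot (Z \land V), (W \leftrightarrow \lnot V).
    (V \leftrightarrow (\lnot Z \to Y)): β-rule — branch into V, (\lnot Z \to Y)  //  \lnot V, \lnot (\lnot Z \to Y).
      branch 1.1 (add V, (\lnot Z \to Y)):
        \lnot (Z \land V): β-rule — branch into \lnot Z  //  \lnot V.
          branch 1.1.1 (add \lnot Z):
            (W \leftrightarrow \lnot V): β-rule — branch into W, \lnot V  //  \lnot W, \lnot \lnot V.
              branch 1.1.1.1 (add W, \lnot V):
                × closes — contains both V and \lnot V.
              branch 1.1.1.2 (add \lnot W, \lnot \lnot V):
                (\lnot Z \to Y): β-rule — branch into \lnot \lnot Z  //  Y.
                  branch 1.1.1.2.1 (add \lnot \lnot Z):
                    × closes — contains both Z and \lnot Z.
                  branch 1.1.1.2.2 (add Y):
                    ○ open, literals {V=true, W=false, Y=true, Z=false}.
          branch 1.1.2 (add \lnot V):
            × closes — contains both V and \lnot V.
      branch 1.2 (add \lnot V, \lnot (\lnot Z \to Y)):
        \lnot (\lnot Z \to Y): α-rule — add \lnot Z, \lnot Y.
        \lnot (Z \land V): β-rule — branch into \lnot Z  //  \lnot V.
          branch 1.2.1 (add \lnot Z):
            (W \leftrightarrow \lnot V): β-rule — branch into W, \lnot V  //  \lnot W, \lnot \lnot V.
              branch 1.2.1.1 (add W, \lnot V):
                ○ open, literals {V=false, W=true, Y=false, Z=false}.
              branch 1.2.1.2 (add \lnot W, \lnot \lnot V):
                × closes — contains both V and \lnot V.
          branch 1.2.2 (add \lnot V):
            (W \leftrightarrow \lnot V): β-rule — branch into W, \lnot V  //  \lnot W, \lnot \lnot V.
              branch 1.2.2.1 (add W, \lnot V):
                ○ open, literals {V=false, W=true, Y=false, Z=false}.
              branch 1.2.2.2 (add \lnot W, \lnot \lnot V):
                × closes — contains both V and \lnot V.
  branch 2 (add (\lnot X \land V)):
    (\lnot X \land V): α-rule — add \lnot X, V.
    ○ open, literals {V=true, X=false}.
5 branches closed, 4 open.
Each open branch fixes some atoms; the unmentioned ones are free. Counting distinct full assignments: branch {V=true, W=false, Y=true, Z=false} (X) contributes 2 new; branch {V=false, W=true, Y=false, Z=false} (X) contributes 2 new; branch {V=false, W=true, Y=false, Z=false} (X) contributes 0 new; branch {V=true, X=false} (Y, Z, W) contributes 7 new. Total: 11.

11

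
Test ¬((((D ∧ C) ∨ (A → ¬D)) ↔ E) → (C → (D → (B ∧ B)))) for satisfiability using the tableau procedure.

Initial set: {¬((((D ∧ C) ∨ (A → ¬D)) ↔ E) → (C → (D → (B ∧ B))))}.
¬((((D ∧ C) ∨ (A → ¬D)) ↔ E) → (C → (D → (B ∧ B)))): α-rule — add (((D ∧ C) ∨ (A → ¬D)) ↔ E), ¬(C → (D → (B ∧ B))).
¬(C → (D → (B ∧ B))): α-rule — add C, ¬(D → (B ∧ B)).
¬(D → (B ∧ B)): α-rule — add D, ¬(B ∧ B).
(((D ∧ C) ∨ (A → ¬D)) ↔ E): β-rule — branch into ((D ∧ C) ∨ (A → ¬D)), E  //  ¬((D ∧ C) ∨ (A → ¬D)), ¬E.
  branch 1 (add ((D ∧ C) ∨ (A → ¬D)), E):
    ¬(B ∧ B): β-rule — branch into ¬B  //  ¬B.
      branch 1.1 (add ¬B):
        ((D ∧ C) ∨ (A → ¬D)): β-rule — branch into (D ∧ C)  //  (A → ¬D).
          branch 1.1.1 (add (D ∧ C)):
            (D ∧ C): α-rule — add D, C.
            ○ open, literals {B=F, C=T, D=T, E=T}.
          branch 1.1.2 (add (A → ¬D)):
            (A → ¬D): β-rule — branch into ¬A  //  ¬D.
              branch 1.1.2.1 (add ¬A):
                ○ open, literals {A=F, B=F, C=T, D=T, E=T}.
              branch 1.1.2.2 (add ¬D):
                × closes — contains both D and ¬D.
      branch 1.2 (add ¬B):
        ((D ∧ C) ∨ (A → ¬D)): β-rule — branch into (D ∧ C)  //  (A → ¬D).
          branch 1.2.1 (add (D ∧ C)):
            (D ∧ C): α-rule — add D, C.
            ○ open, literals {B=F, C=T, D=T, E=T}.
          branch 1.2.2 (add (A → ¬D)):
            (A → ¬D): β-rule — branch into ¬A  //  ¬D.
              branch 1.2.2.1 (add ¬A):
                ○ open, literals {A=F, B=F, C=T, D=T, E=T}.
              branch 1.2.2.2 (add ¬D):
                × closes — contains both D and ¬D.
  branch 2 (add ¬((D ∧ C) ∨ (A → ¬D)), ¬E):
    ¬((D ∧ C) ∨ (A → ¬D)): α-rule — add ¬(D ∧ C), ¬(A → ¬D).
    ¬(A → ¬D): α-rule — add A, ¬¬D.
    ¬(B ∧ B): β-rule — branch into ¬B  //  ¬B.
      branch 2.1 (add ¬B):
        ¬(D ∧ C): β-rule — branch into ¬D  //  ¬C.
          branch 2.1.1 (add ¬D):
            × closes — contains both D and ¬D.
          branch 2.1.2 (add ¬C):
            × closes — contains both C and ¬C.
      branch 2.2 (add ¬B):
        ¬(D ∧ C): β-rule — branch into ¬D  //  ¬C.
          branch 2.2.1 (add ¬D):
            × closes — contains both D and ¬D.
          branch 2.2.2 (add ¬C):
            × closes — contains both C and ¬C.
6 branches closed, 4 open.
An open branch gives a satisfying assignment: B=F, C=T, D=T, E=T.

Satisfiable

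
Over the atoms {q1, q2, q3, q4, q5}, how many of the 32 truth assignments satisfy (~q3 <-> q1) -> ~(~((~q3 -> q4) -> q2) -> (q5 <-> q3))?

19

Initial set: {((~q3 <-> q1) -> ~(~((~q3 -> q4) -> q2) -> (q5 <-> q3)))}.
((~q3 <-> q1) -> ~(~((~q3 -> q4) -> q2) -> (q5 <-> q3))): β-rule — branch into ~(~q3 <-> q1)  //  ~(~((~q3 -> q4) -> q2) -> (q5 <-> q3)).
  branch 1 (add ~(~q3 <-> q1)):
    ~(~q3 <-> q1): β-rule — branch into ~q3, ~q1  //  ~~q3, q1.
      branch 1.1 (add ~q3, ~q1):
        ○ open, literals {q1=0, q3=0}.
      branch 1.2 (add ~~q3, q1):
        ○ open, literals {q1=1, q3=1}.
  branch 2 (add ~(~((~q3 -> q4) -> q2) -> (q5 <-> q3))):
    ~(~((~q3 -> q4) -> q2) -> (q5 <-> q3)): α-rule — add ~((~q3 -> q4) -> q2), ~(q5 <-> q3).
    ~((~q3 -> q4) -> q2): α-rule — add (~q3 -> q4), ~q2.
    ~(q5 <-> q3): β-rule — branch into q5, ~q3  //  ~q5, q3.
      branch 2.1 (add q5, ~q3):
        (~q3 -> q4): β-rule — branch into ~~q3  //  q4.
          branch 2.1.1 (add ~~q3):
            × closes — contains both q3 and ~q3.
          branch 2.1.2 (add q4):
            ○ open, literals {q2=0, q3=0, q4=1, q5=1}.
      branch 2.2 (add ~q5, q3):
        (~q3 -> q4): β-rule — branch into ~~q3  //  q4.
          branch 2.2.1 (add ~~q3):
            ○ open, literals {q2=0, q3=1, q5=0}.
          branch 2.2.2 (add q4):
            ○ open, literals {q2=0, q3=1, q4=1, q5=0}.
1 branch closed, 5 open.
Each open branch fixes some atoms; the unmentioned ones are free. Counting distinct full assignments: branch {q1=0, q3=0} (q2, q4, q5) contributes 8 new; branch {q1=1, q3=1} (q2, q4, q5) contributes 8 new; branch {q2=0, q3=0, q4=1, q5=1} (q1) contributes 1 new; branch {q2=0, q3=1, q5=0} (q1, q4) contributes 2 new; branch {q2=0, q3=1, q4=1, q5=0} (q1) contributes 0 new. Total: 19.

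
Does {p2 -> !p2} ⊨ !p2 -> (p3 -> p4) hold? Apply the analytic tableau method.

No

Initial set: {T (p2 -> !p2); F (!p2 -> (p3 -> p4))}.
F (!p2 -> (p3 -> p4)): α-rule — add T !p2, F (p3 -> p4).
F (p3 -> p4): α-rule — add T p3, F p4.
T (p2 -> !p2): β-rule — branch into F p2  //  T !p2.
  branch 1 (add F p2):
    ○ open, literals {p2=0, p3=1, p4=0}.
  branch 2 (add T !p2):
    ○ open, literals {p2=0, p3=1, p4=0}.
0 branches closed, 2 open.
An open branch gives a countermodel: p2=0, p3=1, p4=0 (unmentioned atoms arbitrary); the premises hold there but the conclusion fails.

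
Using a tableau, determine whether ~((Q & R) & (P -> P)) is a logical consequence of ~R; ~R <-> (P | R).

Initial set: {T ~R; T (~R <-> (P | R)); F ~((Q & R) & (P -> P))}.
F ~((Q & R) & (P -> P)): α-rule — add T (Q & R), T (P -> P).
T (Q & R): α-rule — add T Q, T R.
× closes — contains both R and ~R.
All 1 branch closes.
Every branch closed, so the premises entail the conclusion.

Yes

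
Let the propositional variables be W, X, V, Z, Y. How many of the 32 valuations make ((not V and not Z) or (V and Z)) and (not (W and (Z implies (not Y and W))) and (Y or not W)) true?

Initial set: {(((not V and not Z) or (V and Z)) and (not (W and (Z implies (not Y and W))) and (Y or not W)))}.
(((not V and not Z) or (V and Z)) and (not (W and (Z implies (not Y and W))) and (Y or not W))): α-rule — add ((not V and not Z) or (V and Z)), (not (W and (Z implies (not Y and W))) and (Y or not W)).
(not (W and (Z implies (not Y and W))) and (Y or not W)): α-rule — add not (W and (Z implies (not Y and W))), (Y or not W).
((not V and not Z) or (V and Z)): β-rule — branch into (not V and not Z)  //  (V and Z).
  branch 1 (add (not V and not Z)):
    (not V and not Z): α-rule — add not V, not Z.
    not (W and (Z implies (not Y and W))): β-rule — branch into not W  //  not (Z implies (not Y and W)).
      branch 1.1 (add not W):
        (Y or not W): β-rule — branch into Y  //  not W.
          branch 1.1.1 (add Y):
            ○ open, literals {V=false, W=false, Y=true, Z=false}.
          branch 1.1.2 (add not W):
            ○ open, literals {V=false, W=false, Z=false}.
      branch 1.2 (add not (Z implies (not Y and W))):
        not (Z implies (not Y and W)): α-rule — add Z, not (not Y and W).
        × closes — contains both Z and not Z.
  branch 2 (add (V and Z)):
    (V and Z): α-rule — add V, Z.
    not (W and (Z implies (not Y and W))): β-rule — branch into not W  //  not (Z implies (not Y and W)).
      branch 2.1 (add not W):
        (Y or not W): β-rule — branch into Y  //  not W.
          branch 2.1.1 (add Y):
            ○ open, literals {V=true, W=false, Y=true, Z=true}.
          branch 2.1.2 (add not W):
            ○ open, literals {V=true, W=false, Z=true}.
      branch 2.2 (add not (Z implies (not Y and W))):
        not (Z implies (not Y and W)): α-rule — add Z, not (not Y and W).
        (Y or not W): β-rule — branch into Y  //  not W.
          branch 2.2.1 (add Y):
            not (not Y and W): β-rule — branch into not not Y  //  not W.
              branch 2.2.1.1 (add not not Y):
                ○ open, literals {V=true, Y=true, Z=true}.
              branch 2.2.1.2 (add not W):
                ○ open, literals {V=true, W=false, Y=true, Z=true}.
          branch 2.2.2 (add not W):
            not (not Y and W): β-rule — branch into not not Y  //  not W.
              branch 2.2.2.1 (add not not Y):
                ○ open, literals {V=true, W=false, Y=true, Z=true}.
              branch 2.2.2.2 (add not W):
                ○ open, literals {V=true, W=false, Z=true}.
1 branch closed, 8 open.
Each open branch fixes some atoms; the unmentioned ones are free. Counting distinct full assignments: branch {V=false, W=false, Y=true, Z=false} (X) contributes 2 new; branch {V=false, W=false, Z=false} (X, Y) contributes 2 new; branch {V=true, W=false, Y=true, Z=true} (X) contributes 2 new; branch {V=true, W=false, Z=true} (X, Y) contributes 2 new; branch {V=true, Y=true, Z=true} (W, X) contributes 2 new; branch {V=true, W=false, Y=true, Z=true} (X) contributes 0 new; branch {V=true, W=false, Y=true, Z=true} (X) contributes 0 new; branch {V=true, W=false, Z=true} (X, Y) contributes 0 new. Total: 10.

10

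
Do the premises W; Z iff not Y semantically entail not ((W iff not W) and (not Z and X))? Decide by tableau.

Initial set: {W; (Z iff not Y); not not ((W iff not W) and (not Z and X))}.
not not ((W iff not W) and (not Z and X)): α-rule — add (W iff not W), (not Z and X).
(not Z and X): α-rule — add not Z, X.
(Z iff not Y): β-rule — branch into Z, not Y  //  not Z, not not Y.
  branch 1 (add Z, not Y):
    × closes — contains both Z and not Z.
  branch 2 (add not Z, not not Y):
    (W iff not W): β-rule — branch into W, not W  //  not W, not not W.
      branch 2.1 (add W, not W):
        × closes — contains both W and not W.
      branch 2.2 (add not W, not not W):
        × closes — contains both W and not W.
All 3 branches close.
Every branch closed, so the premises entail the conclusion.

Yes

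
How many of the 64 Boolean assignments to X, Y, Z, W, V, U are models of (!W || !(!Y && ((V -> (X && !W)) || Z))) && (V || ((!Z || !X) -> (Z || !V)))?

52

Initial set: {((!W || !(!Y && ((V -> (X && !W)) || Z))) && (V || ((!Z || !X) -> (Z || !V))))}.
((!W || !(!Y && ((V -> (X && !W)) || Z))) && (V || ((!Z || !X) -> (Z || !V)))): α-rule — add (!W || !(!Y && ((V -> (X && !W)) || Z))), (V || ((!Z || !X) -> (Z || !V))).
(!W || !(!Y && ((V -> (X && !W)) || Z))): β-rule — branch into !W  //  !(!Y && ((V -> (X && !W)) || Z)).
  branch 1 (add !W):
    (V || ((!Z || !X) -> (Z || !V))): β-rule — branch into V  //  ((!Z || !X) -> (Z || !V)).
      branch 1.1 (add V):
        ○ open, literals {V=T, W=F}.
      branch 1.2 (add ((!Z || !X) -> (Z || !V))):
        ((!Z || !X) -> (Z || !V)): β-rule — branch into !(!Z || !X)  //  (Z || !V).
          branch 1.2.1 (add !(!Z || !X)):
            !(!Z || !X): α-rule — add !!Z, !!X.
            ○ open, literals {W=F, X=T, Z=T}.
          branch 1.2.2 (add (Z || !V)):
            (Z || !V): β-rule — branch into Z  //  !V.
              branch 1.2.2.1 (add Z):
                ○ open, literals {W=F, Z=T}.
              branch 1.2.2.2 (add !V):
                ○ open, literals {V=F, W=F}.
  branch 2 (add !(!Y && ((V -> (X && !W)) || Z))):
    (V || ((!Z || !X) -> (Z || !V))): β-rule — branch into V  //  ((!Z || !X) -> (Z || !V)).
      branch 2.1 (add V):
        !(!Y && ((V -> (X && !W)) || Z)): β-rule — branch into !!Y  //  !((V -> (X && !W)) || Z).
          branch 2.1.1 (add !!Y):
            ○ open, literals {V=T, Y=T}.
          branch 2.1.2 (add !((V -> (X && !W)) || Z)):
            !((V -> (X && !W)) || Z): α-rule — add !(V -> (X && !W)), !Z.
            !(V -> (X && !W)): α-rule — add V, !(X && !W).
            !(X && !W): β-rule — branch into !X  //  !!W.
              branch 2.1.2.1 (add !X):
                ○ open, literals {V=T, X=F, Z=F}.
              branch 2.1.2.2 (add !!W):
                ○ open, literals {V=T, W=T, Z=F}.
      branch 2.2 (add ((!Z || !X) -> (Z || !V))):
        !(!Y && ((V -> (X && !W)) || Z)): β-rule — branch into !!Y  //  !((V -> (X && !W)) || Z).
          branch 2.2.1 (add !!Y):
            ((!Z || !X) -> (Z || !V)): β-rule — branch into !(!Z || !X)  //  (Z || !V).
              branch 2.2.1.1 (add !(!Z || !X)):
                !(!Z || !X): α-rule — add !!Z, !!X.
                ○ open, literals {X=T, Y=T, Z=T}.
              branch 2.2.1.2 (add (Z || !V)):
                (Z || !V): β-rule — branch into Z  //  !V.
                  branch 2.2.1.2.1 (add Z):
                    ○ open, literals {Y=T, Z=T}.
                  branch 2.2.1.2.2 (add !V):
                    ○ open, literals {V=F, Y=T}.
          branch 2.2.2 (add !((V -> (X && !W)) || Z)):
            !((V -> (X && !W)) || Z): α-rule — add !(V -> (X && !W)), !Z.
            !(V -> (X && !W)): α-rule — add V, !(X && !W).
            ((!Z || !X) -> (Z || !V)): β-rule — branch into !(!Z || !X)  //  (Z || !V).
              branch 2.2.2.1 (add !(!Z || !X)):
                !(!Z || !X): α-rule — add !!Z, !!X.
                × closes — contains both Z and !Z.
              branch 2.2.2.2 (add (Z || !V)):
                !(X && !W): β-rule — branch into !X  //  !!W.
                  branch 2.2.2.2.1 (add !X):
                    (Z || !V): β-rule — branch into Z  //  !V.
                      branch 2.2.2.2.1.1 (add Z):
                        × closes — contains both Z and !Z.
                      branch 2.2.2.2.1.2 (add !V):
                        × closes — contains both V and !V.
                  branch 2.2.2.2.2 (add !!W):
                    (Z || !V): β-rule — branch into Z  //  !V.
                      branch 2.2.2.2.2.1 (add Z):
                        × closes — contains both Z and !Z.
                      branch 2.2.2.2.2.2 (add !V):
                        × closes — contains both V and !V.
5 branches closed, 10 open.
Each open branch fixes some atoms; the unmentioned ones are free. Counting distinct full assignments: branch {V=T, W=F} (X, Y, Z, U) contributes 16 new; branch {W=F, X=T, Z=T} (Y, V, U) contributes 4 new; branch {W=F, Z=T} (X, Y, V, U) contributes 4 new; branch {V=F, W=F} (X, Y, Z, U) contributes 8 new; branch {V=T, Y=T} (X, Z, W, U) contributes 8 new; branch {V=T, X=F, Z=F} (Y, W, U) contributes 2 new; branch {V=T, W=T, Z=F} (X, Y, U) contributes 2 new; branch {X=T, Y=T, Z=T} (W, V, U) contributes 2 new; branch {Y=T, Z=T} (X, W, V, U) contributes 2 new; branch {V=F, Y=T} (X, Z, W, U) contributes 4 new. Total: 52.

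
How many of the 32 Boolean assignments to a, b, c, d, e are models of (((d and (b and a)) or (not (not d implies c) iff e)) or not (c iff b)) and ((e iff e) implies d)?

Initial set: {((((d and (b and a)) or (not (not d implies c) iff e)) or not (c iff b)) and ((e iff e) implies d))}.
((((d and (b and a)) or (not (not d implies c) iff e)) or not (c iff b)) and ((e iff e) implies d)): α-rule — add (((d and (b and a)) or (not (not d implies c) iff e)) or not (c iff b)), ((e iff e) implies d).
(((d and (b and a)) or (not (not d implies c) iff e)) or not (c iff b)): β-rule — branch into ((d and (b and a)) or (not (not d implies c) iff e))  //  not (c iff b).
  branch 1 (add ((d and (b and a)) or (not (not d implies c) iff e))):
    ((e iff e) implies d): β-rule — branch into not (e iff e)  //  d.
      branch 1.1 (add not (e iff e)):
        ((d and (b and a)) or (not (not d implies c) iff e)): β-rule — branch into (d and (b and a))  //  (not (not d implies c) iff e).
          branch 1.1.1 (add (d and (b and a))):
            (d and (b and a)): α-rule — add d, (b and a).
            (b and a): α-rule — add b, a.
            not (e iff e): β-rule — branch into e, not e  //  not e, e.
              branch 1.1.1.1 (add e, not e):
                × closes — contains both e and not e.
              branch 1.1.1.2 (add not e, e):
                × closes — contains both e and not e.
          branch 1.1.2 (add (not (not d implies c) iff e)):
            not (e iff e): β-rule — branch into e, not e  //  not e, e.
              branch 1.1.2.1 (add e, not e):
                × closes — contains both e and not e.
              branch 1.1.2.2 (add not e, e):
                × closes — contains both e and not e.
      branch 1.2 (add d):
        ((d and (b and a)) or (not (not d implies c) iff e)): β-rule — branch into (d and (b and a))  //  (not (not d implies c) iff e).
          branch 1.2.1 (add (d and (b and a))):
            (d and (b and a)): α-rule — add d, (b and a).
            (b and a): α-rule — add b, a.
            ○ open, literals {a=1, b=1, d=1}.
          branch 1.2.2 (add (not (not d implies c) iff e)):
            (not (not d implies c) iff e): β-rule — branch into not (not d implies c), e  //  not not (not d implies c), not e.
              branch 1.2.2.1 (add not (not d implies c), e):
                not (not d implies c): α-rule — add not d, not c.
                × closes — contains both d and not d.
              branch 1.2.2.2 (add not not (not d implies c), not e):
                not not (not d implies c): β-rule — branch into not not d  //  c.
                  branch 1.2.2.2.1 (add not not d):
                    ○ open, literals {d=1, e=0}.
                  branch 1.2.2.2.2 (add c):
                    ○ open, literals {c=1, d=1, e=0}.
  branch 2 (add not (c iff b)):
    ((e iff e) implies d): β-rule — branch into not (e iff e)  //  d.
      branch 2.1 (add not (e iff e)):
        not (c iff b): β-rule — branch into c, not b  //  not c, b.
          branch 2.1.1 (add c, not b):
            not (e iff e): β-rule — branch into e, not e  //  not e, e.
              branch 2.1.1.1 (add e, not e):
                × closes — contains both e and not e.
              branch 2.1.1.2 (add not e, e):
                × closes — contains both e and not e.
          branch 2.1.2 (add not c, b):
            not (e iff e): β-rule — branch into e, not e  //  not e, e.
              branch 2.1.2.1 (add e, not e):
                × closes — contains both e and not e.
              branch 2.1.2.2 (add not e, e):
                × closes — contains both e and not e.
      branch 2.2 (add d):
        not (c iff b): β-rule — branch into c, not b  //  not c, b.
          branch 2.2.1 (add c, not b):
            ○ open, literals {b=0, c=1, d=1}.
          branch 2.2.2 (add not c, b):
            ○ open, literals {b=1, c=0, d=1}.
9 branches closed, 5 open.
Each open branch fixes some atoms; the unmentioned ones are free. Counting distinct full assignments: branch {a=1, b=1, d=1} (c, e) contributes 4 new; branch {d=1, e=0} (a, b, c) contributes 6 new; branch {c=1, d=1, e=0} (a, b) contributes 0 new; branch {b=0, c=1, d=1} (a, e) contributes 2 new; branch {b=1, c=0, d=1} (a, e) contributes 1 new. Total: 13.

13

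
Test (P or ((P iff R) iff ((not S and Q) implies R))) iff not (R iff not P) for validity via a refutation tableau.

Assume the negation and expand:
Initial set: {not ((P or ((P iff R) iff ((not S and Q) implies R))) iff not (R iff not P))}.
not ((P or ((P iff R) iff ((not S and Q) implies R))) iff not (R iff not P)): β-rule — branch into (P or ((P iff R) iff ((not S and Q) implies R))), not not (R iff not P)  //  not (P or ((P iff R) iff ((not S and Q) implies R))), not (R iff not P).
  branch 1 (add (P or ((P iff R) iff ((not S and Q) implies R))), not not (R iff not P)):
    (P or ((P iff R) iff ((not S and Q) implies R))): β-rule — branch into P  //  ((P iff R) iff ((not S and Q) implies R)).
      branch 1.1 (add P):
        not not (R iff not P): β-rule — branch into R, not P  //  not R, not not P.
          branch 1.1.1 (add R, not P):
            × closes — contains both P and not P.
          branch 1.1.2 (add not R, not not P):
            ○ open, literals {P=1, R=0}.
      branch 1.2 (add ((P iff R) iff ((not S and Q) implies R))):
        not not (R iff not P): β-rule — branch into R, not P  //  not R, not not P.
          branch 1.2.1 (add R, not P):
            ((P iff R) iff ((not S and Q) implies R)): β-rule — branch into (P iff R), ((not S and Q) implies R)  //  not (P iff R), not ((not S and Q) implies R).
              branch 1.2.1.1 (add (P iff R), ((not S and Q) implies R)):
                (P iff R): β-rule — branch into P, R  //  not P, not R.
                  branch 1.2.1.1.1 (add P, R):
                    × closes — contains both P and not P.
                  branch 1.2.1.1.2 (add not P, not R):
                    × closes — contains both R and not R.
              branch 1.2.1.2 (add not (P iff R), not ((not S and Q) implies R)):
                not ((not S and Q) implies R): α-rule — add (not S and Q), not R.
                × closes — contains both R and not R.
          branch 1.2.2 (add not R, not not P):
            ((P iff R) iff ((not S and Q) implies R)): β-rule — branch into (P iff R), ((not S and Q) implies R)  //  not (P iff R), not ((not S and Q) implies R).
              branch 1.2.2.1 (add (P iff R), ((not S and Q) implies R)):
                (P iff R): β-rule — branch into P, R  //  not P, not R.
                  branch 1.2.2.1.1 (add P, R):
                    × closes — contains both R and not R.
                  branch 1.2.2.1.2 (add not P, not R):
                    × closes — contains both P and not P.
              branch 1.2.2.2 (add not (P iff R), not ((not S and Q) implies R)):
                not ((not S and Q) implies R): α-rule — add (not S and Q), not R.
                (not S and Q): α-rule — add not S, Q.
                not (P iff R): β-rule — branch into P, not R  //  not P, R.
                  branch 1.2.2.2.1 (add P, not R):
                    ○ open, literals {P=1, Q=1, R=0, S=0}.
                  branch 1.2.2.2.2 (add not P, R):
                    × closes — contains both P and not P.
  branch 2 (add not (P or ((P iff R) iff ((not S and Q) implies R))), not (R iff not P)):
    not (P or ((P iff R) iff ((not S and Q) implies R))): α-rule — add not P, not ((P iff R) iff ((not S and Q) implies R)).
    not (R iff not P): β-rule — branch into R, not not P  //  not R, not P.
      branch 2.1 (add R, not not P):
        × closes — contains both P and not P.
      branch 2.2 (add not R, not P):
        not ((P iff R) iff ((not S and Q) implies R)): β-rule — branch into (P iff R), not ((not S and Q) implies R)  //  not (P iff R), ((not S and Q) implies R).
          branch 2.2.1 (add (P iff R), not ((not S and Q) implies R)):
            not ((not S and Q) implies R): α-rule — add (not S and Q), not R.
            (not S and Q): α-rule — add not S, Q.
            (P iff R): β-rule — branch into P, R  //  not P, not R.
              branch 2.2.1.1 (add P, R):
                × closes — contains both P and not P.
              branch 2.2.1.2 (add not P, not R):
                ○ open, literals {P=0, Q=1, R=0, S=0}.
          branch 2.2.2 (add not (P iff R), ((not S and Q) implies R)):
            not (P iff R): β-rule — branch into P, not R  //  not P, R.
              branch 2.2.2.1 (add P, not R):
                × closes — contains both P and not P.
              branch 2.2.2.2 (add not P, R):
                × closes — contains both R and not R.
11 branches closed, 3 open.
An open branch gives a countermodel: P=1, R=0 (unmentioned atoms arbitrary); under it the original formula is false.

Not valid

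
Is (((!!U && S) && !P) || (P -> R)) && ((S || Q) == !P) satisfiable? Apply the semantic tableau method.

Initial set: {((((!!U && S) && !P) || (P -> R)) && ((S || Q) == !P))}.
((((!!U && S) && !P) || (P -> R)) && ((S || Q) == !P)): α-rule — add (((!!U && S) && !P) || (P -> R)), ((S || Q) == !P).
(((!!U && S) && !P) || (P -> R)): β-rule — branch into ((!!U && S) && !P)  //  (P -> R).
  branch 1 (add ((!!U && S) && !P)):
    ((!!U && S) && !P): α-rule — add (!!U && S), !P.
    (!!U && S): α-rule — add !!U, S.
    !!U: drop double negation, giving U.
    ((S || Q) == !P): β-rule — branch into (S || Q), !P  //  !(S || Q), !!P.
      branch 1.1 (add (S || Q), !P):
        (S || Q): β-rule — branch into S  //  Q.
          branch 1.1.1 (add S):
            ○ open, literals {P=0, S=1, U=1}.
          branch 1.1.2 (add Q):
            ○ open, literals {P=0, Q=1, S=1, U=1}.
      branch 1.2 (add !(S || Q), !!P):
        × closes — contains both P and !P.
  branch 2 (add (P -> R)):
    ((S || Q) == !P): β-rule — branch into (S || Q), !P  //  !(S || Q), !!P.
      branch 2.1 (add (S || Q), !P):
        (P -> R): β-rule — branch into !P  //  R.
          branch 2.1.1 (add !P):
            (S || Q): β-rule — branch into S  //  Q.
              branch 2.1.1.1 (add S):
                ○ open, literals {P=0, S=1}.
              branch 2.1.1.2 (add Q):
                ○ open, literals {P=0, Q=1}.
          branch 2.1.2 (add R):
            (S || Q): β-rule — branch into S  //  Q.
              branch 2.1.2.1 (add S):
                ○ open, literals {P=0, R=1, S=1}.
              branch 2.1.2.2 (add Q):
                ○ open, literals {P=0, Q=1, R=1}.
      branch 2.2 (add !(S || Q), !!P):
        !(S || Q): α-rule — add !S, !Q.
        (P -> R): β-rule — branch into !P  //  R.
          branch 2.2.1 (add !P):
            × closes — contains both P and !P.
          branch 2.2.2 (add R):
            ○ open, literals {P=1, Q=0, R=1, S=0}.
2 branches closed, 7 open.
An open branch gives a satisfying assignment: P=0, S=1, U=1.

Satisfiable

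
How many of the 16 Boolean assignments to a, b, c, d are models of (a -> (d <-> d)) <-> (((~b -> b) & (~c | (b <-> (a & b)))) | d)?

11

Initial set: {T ((a -> (d <-> d)) <-> (((~b -> b) & (~c | (b <-> (a & b)))) | d))}.
T ((a -> (d <-> d)) <-> (((~b -> b) & (~c | (b <-> (a & b)))) | d)): β-rule — branch into T (a -> (d <-> d)), T (((~b -> b) & (~c | (b <-> (a & b)))) | d)  //  F (a -> (d <-> d)), F (((~b -> b) & (~c | (b <-> (a & b)))) | d).
  branch 1 (add T (a -> (d <-> d)), T (((~b -> b) & (~c | (b <-> (a & b)))) | d)):
    T (a -> (d <-> d)): β-rule — branch into F a  //  T (d <-> d).
      branch 1.1 (add F a):
        T (((~b -> b) & (~c | (b <-> (a & b)))) | d): β-rule — branch into T ((~b -> b) & (~c | (b <-> (a & b))))  //  T d.
          branch 1.1.1 (add T ((~b -> b) & (~c | (b <-> (a & b))))):
            T ((~b -> b) & (~c | (b <-> (a & b)))): α-rule — add T (~b -> b), T (~c | (b <-> (a & b))).
            T (~b -> b): β-rule — branch into F ~b  //  T b.
              branch 1.1.1.1 (add F ~b):
                T (~c | (b <-> (a & b))): β-rule — branch into T ~c  //  T (b <-> (a & b)).
                  branch 1.1.1.1.1 (add T ~c):
                    ○ open, literals {a=false, b=true, c=false}.
                  branch 1.1.1.1.2 (add T (b <-> (a & b))):
                    T (b <-> (a & b)): β-rule — branch into T b, T (a & b)  //  F b, F (a & b).
                      branch 1.1.1.1.2.1 (add T b, T (a & b)):
                        T (a & b): α-rule — add T a, T b.
                        × closes — contains both a and ~a.
                      branch 1.1.1.1.2.2 (add F b, F (a & b)):
                        × closes — contains both b and ~b.
              branch 1.1.1.2 (add T b):
                T (~c | (b <-> (a & b))): β-rule — branch into T ~c  //  T (b <-> (a & b)).
                  branch 1.1.1.2.1 (add T ~c):
                    ○ open, literals {a=false, b=true, c=false}.
                  branch 1.1.1.2.2 (add T (b <-> (a & b))):
                    T (b <-> (a & b)): β-rule — branch into T b, T (a & b)  //  F b, F (a & b).
                      branch 1.1.1.2.2.1 (add T b, T (a & b)):
                        T (a & b): α-rule — add T a, T b.
                        × closes — contains both a and ~a.
                      branch 1.1.1.2.2.2 (add F b, F (a & b)):
                        × closes — contains both b and ~b.
          branch 1.1.2 (add T d):
            ○ open, literals {a=false, d=true}.
      branch 1.2 (add T (d <-> d)):
        T (((~b -> b) & (~c | (b <-> (a & b)))) | d): β-rule — branch into T ((~b -> b) & (~c | (b <-> (a & b))))  //  T d.
          branch 1.2.1 (add T ((~b -> b) & (~c | (b <-> (a & b))))):
            T ((~b -> b) & (~c | (b <-> (a & b)))): α-rule — add T (~b -> b), T (~c | (b <-> (a & b))).
            T (d <-> d): β-rule — branch into T d, T d  //  F d, F d.
              branch 1.2.1.1 (add T d, T d):
                T (~b -> b): β-rule — branch into F ~b  //  T b.
                  branch 1.2.1.1.1 (add F ~b):
                    T (~c | (b <-> (a & b))): β-rule — branch into T ~c  //  T (b <-> (a & b)).
                      branch 1.2.1.1.1.1 (add T ~c):
                        ○ open, literals {b=true, c=false, d=true}.
                      branch 1.2.1.1.1.2 (add T (b <-> (a & b))):
                        T (b <-> (a & b)): β-rule — branch into T b, T (a & b)  //  F b, F (a & b).
                          branch 1.2.1.1.1.2.1 (add T b, T (a & b)):
                            T (a & b): α-rule — add T a, T b.
                            ○ open, literals {a=true, b=true, d=true}.
                          branch 1.2.1.1.1.2.2 (add F b, F (a & b)):
                            × closes — contains both b and ~b.
                  branch 1.2.1.1.2 (add T b):
                    T (~c | (b <-> (a & b))): β-rule — branch into T ~c  //  T (b <-> (a & b)).
                      branch 1.2.1.1.2.1 (add T ~c):
                        ○ open, literals {b=true, c=false, d=true}.
                      branch 1.2.1.1.2.2 (add T (b <-> (a & b))):
                        T (b <-> (a & b)): β-rule — branch into T b, T (a & b)  //  F b, F (a & b).
                          branch 1.2.1.1.2.2.1 (add T b, T (a & b)):
                            T (a & b): α-rule — add T a, T b.
                            ○ open, literals {a=true, b=true, d=true}.
                          branch 1.2.1.1.2.2.2 (add F b, F (a & b)):
                            × closes — contains both b and ~b.
              branch 1.2.1.2 (add F d, F d):
                T (~b -> b): β-rule — branch into F ~b  //  T b.
                  branch 1.2.1.2.1 (add F ~b):
                    T (~c | (b <-> (a & b))): β-rule — branch into T ~c  //  T (b <-> (a & b)).
                      branch 1.2.1.2.1.1 (add T ~c):
                        ○ open, literals {b=true, c=false, d=false}.
                      branch 1.2.1.2.1.2 (add T (b <-> (a & b))):
                        T (b <-> (a & b)): β-rule — branch into T b, T (a & b)  //  F b, F (a & b).
                          branch 1.2.1.2.1.2.1 (add T b, T (a & b)):
                            T (a & b): α-rule — add T a, T b.
                            ○ open, literals {a=true, b=true, d=false}.
                          branch 1.2.1.2.1.2.2 (add F b, F (a & b)):
                            × closes — contains both b and ~b.
                  branch 1.2.1.2.2 (add T b):
                    T (~c | (b <-> (a & b))): β-rule — branch into T ~c  //  T (b <-> (a & b)).
                      branch 1.2.1.2.2.1 (add T ~c):
                        ○ open, literals {b=true, c=false, d=false}.
                      branch 1.2.1.2.2.2 (add T (b <-> (a & b))):
                        T (b <-> (a & b)): β-rule — branch into T b, T (a & b)  //  F b, F (a & b).
                          branch 1.2.1.2.2.2.1 (add T b, T (a & b)):
                            T (a & b): α-rule — add T a, T b.
                            ○ open, literals {a=true, b=true, d=false}.
                          branch 1.2.1.2.2.2.2 (add F b, F (a & b)):
                            × closes — contains both b and ~b.
          branch 1.2.2 (add T d):
            T (d <-> d): β-rule — branch into T d, T d  //  F d, F d.
              branch 1.2.2.1 (add T d, T d):
                ○ open, literals {d=true}.
              branch 1.2.2.2 (add F d, F d):
                × closes — contains both d and ~d.
  branch 2 (add F (a -> (d <-> d)), F (((~b -> b) & (~c | (b <-> (a & b)))) | d)):
    F (a -> (d <-> d)): α-rule — add T a, F (d <-> d).
    F (((~b -> b) & (~c | (b <-> (a & b)))) | d): α-rule — add F ((~b -> b) & (~c | (b <-> (a & b)))), F d.
    F (d <-> d): β-rule — branch into T d, F d  //  F d, T d.
      branch 2.1 (add T d, F d):
        × closes — contains both d and ~d.
      branch 2.2 (add F d, T d):
        × closes — contains both d and ~d.
11 branches closed, 12 open.
Each open branch fixes some atoms; the unmentioned ones are free. Counting distinct full assignments: branch {a=false, b=true, c=false} (d) contributes 2 new; branch {a=false, b=true, c=false} (d) contributes 0 new; branch {a=false, d=true} (b, c) contributes 3 new; branch {b=true, c=false, d=true} (a) contributes 1 new; branch {a=true, b=true, d=true} (c) contributes 1 new; branch {b=true, c=false, d=true} (a) contributes 0 new; branch {a=true, b=true, d=true} (c) contributes 0 new; branch {b=true, c=false, d=false} (a) contributes 1 new; branch {a=true, b=true, d=false} (c) contributes 1 new; branch {b=true, c=false, d=false} (a) contributes 0 new; branch {a=true, b=true, d=false} (c) contributes 0 new; branch {d=true} (a, b, c) contributes 2 new. Total: 11.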